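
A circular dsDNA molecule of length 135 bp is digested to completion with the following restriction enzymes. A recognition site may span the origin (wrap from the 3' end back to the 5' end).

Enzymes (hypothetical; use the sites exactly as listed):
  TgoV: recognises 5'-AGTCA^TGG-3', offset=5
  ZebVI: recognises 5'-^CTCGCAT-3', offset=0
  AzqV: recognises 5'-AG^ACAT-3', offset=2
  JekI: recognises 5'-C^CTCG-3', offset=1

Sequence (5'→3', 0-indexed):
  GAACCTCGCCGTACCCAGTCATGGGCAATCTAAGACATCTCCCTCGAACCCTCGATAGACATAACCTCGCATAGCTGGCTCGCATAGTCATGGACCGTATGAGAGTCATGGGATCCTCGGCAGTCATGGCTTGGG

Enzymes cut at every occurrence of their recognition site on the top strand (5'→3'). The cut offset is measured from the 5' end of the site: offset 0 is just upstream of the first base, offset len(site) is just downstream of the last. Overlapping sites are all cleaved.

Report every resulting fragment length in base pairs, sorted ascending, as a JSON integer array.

Per-enzyme occurrences:
  TgoV AGTCATGG/5: at [16, 85, 103, 121] ⇒ [21, 90, 108, 126]
  ZebVI CTCGCAT/0: at [65, 78] ⇒ [65, 78]
  AzqV AGACAT/2: at [32, 56] ⇒ [34, 58]
  JekI CCTCG/1: at [3, 41, 49, 64, 114] ⇒ [4, 42, 50, 65, 115]

All cut coordinates (distinct, sorted): [4, 21, 34, 42, 50, 58, 65, 78, 90, 108, 115, 126]

Fragments:
  4→21: 17 bp
  21→34: 13 bp
  34→42: 8 bp
  42→50: 8 bp
  50→58: 8 bp
  58→65: 7 bp
  65→78: 13 bp
  78→90: 12 bp
  90→108: 18 bp
  108→115: 7 bp
  115→126: 11 bp
  126→4 (wrap): 135-126+4 = 13 bp

[7,7,8,8,8,11,12,13,13,13,17,18]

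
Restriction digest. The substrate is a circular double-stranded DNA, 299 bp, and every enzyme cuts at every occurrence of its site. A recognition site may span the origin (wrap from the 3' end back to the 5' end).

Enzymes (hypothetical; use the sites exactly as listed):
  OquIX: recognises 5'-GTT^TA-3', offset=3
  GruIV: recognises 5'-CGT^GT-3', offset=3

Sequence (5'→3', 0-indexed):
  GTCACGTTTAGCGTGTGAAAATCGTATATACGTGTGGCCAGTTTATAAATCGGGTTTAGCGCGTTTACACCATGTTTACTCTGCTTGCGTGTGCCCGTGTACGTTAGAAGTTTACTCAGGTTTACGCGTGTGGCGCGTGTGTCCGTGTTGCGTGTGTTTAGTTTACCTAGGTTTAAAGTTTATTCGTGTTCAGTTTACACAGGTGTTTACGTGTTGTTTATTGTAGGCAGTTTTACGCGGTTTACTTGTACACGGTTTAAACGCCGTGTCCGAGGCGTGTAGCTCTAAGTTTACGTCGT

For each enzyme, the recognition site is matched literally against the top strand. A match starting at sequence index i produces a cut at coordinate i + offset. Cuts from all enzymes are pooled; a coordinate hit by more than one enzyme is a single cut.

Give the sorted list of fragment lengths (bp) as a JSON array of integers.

[5,5,5,6,6,7,7,7,7,8,8,8,8,8,9,9,10,10,10,10,11,11,12,13,13,14,14,15,19,24]

Per-enzyme occurrences:
  OquIX (GTTTA, off=3): starts [5, 40, 53, 62, 73, 109, 119, 155, 160, 170, 177, 192, 204, 215, 239, 254, 288] → cuts [8, 43, 56, 65, 76, 112, 122, 158, 163, 173, 180, 195, 207, 218, 242, 257, 291]
  GruIV (CGTGT, off=3): starts [11, 30, 87, 95, 126, 135, 143, 150, 184, 209, 264, 275, 296] → cuts [0, 14, 33, 90, 98, 129, 138, 146, 153, 187, 212, 267, 278]

All cut coordinates (distinct, sorted): [0, 8, 14, 33, 43, 56, 65, 76, 90, 98, 112, 122, 129, 138, 146, 153, 158, 163, 173, 180, 187, 195, 207, 212, 218, 242, 257, 267, 278, 291]

Fragment lengths:
  0→8: 8 bp
  8→14: 6 bp
  14→33: 19 bp
  33→43: 10 bp
  43→56: 13 bp
  56→65: 9 bp
  65→76: 11 bp
  76→90: 14 bp
  90→98: 8 bp
  98→112: 14 bp
  112→122: 10 bp
  122→129: 7 bp
  129→138: 9 bp
  138→146: 8 bp
  146→153: 7 bp
  153→158: 5 bp
  158→163: 5 bp
  163→173: 10 bp
  173→180: 7 bp
  180→187: 7 bp
  187→195: 8 bp
  195→207: 12 bp
  207→212: 5 bp
  212→218: 6 bp
  218→242: 24 bp
  242→257: 15 bp
  257→267: 10 bp
  267→278: 11 bp
  278→291: 13 bp
  291→0 (wrap): 299-291+0 = 8 bp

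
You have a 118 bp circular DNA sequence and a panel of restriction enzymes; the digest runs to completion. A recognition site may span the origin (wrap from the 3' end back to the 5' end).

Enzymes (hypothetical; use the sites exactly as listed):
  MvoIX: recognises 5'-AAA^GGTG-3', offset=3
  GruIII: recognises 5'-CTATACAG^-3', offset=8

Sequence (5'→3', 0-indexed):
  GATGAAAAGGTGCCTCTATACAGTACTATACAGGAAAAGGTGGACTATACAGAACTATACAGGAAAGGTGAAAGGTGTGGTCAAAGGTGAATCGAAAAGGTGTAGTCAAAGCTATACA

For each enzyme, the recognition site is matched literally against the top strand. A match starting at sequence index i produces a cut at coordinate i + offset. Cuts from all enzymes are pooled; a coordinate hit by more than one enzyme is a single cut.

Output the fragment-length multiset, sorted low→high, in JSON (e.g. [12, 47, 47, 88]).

Site scan:
  MvoIX (AAAGGTG, off=3): starts [5, 35, 63, 70, 82, 95] → cuts [8, 38, 66, 73, 85, 98]
  GruIII (CTATACAG, off=8): starts [15, 25, 44, 54, 111] → cuts [1, 23, 33, 52, 62]

All cut coordinates (distinct, sorted): [1, 8, 23, 33, 38, 52, 62, 66, 73, 85, 98]

Fragments:
  1→8: 7 bp
  8→23: 15 bp
  23→33: 10 bp
  33→38: 5 bp
  38→52: 14 bp
  52→62: 10 bp
  62→66: 4 bp
  66→73: 7 bp
  73→85: 12 bp
  85→98: 13 bp
  98→1 (wrap): 118-98+1 = 21 bp

[4,5,7,7,10,10,12,13,14,15,21]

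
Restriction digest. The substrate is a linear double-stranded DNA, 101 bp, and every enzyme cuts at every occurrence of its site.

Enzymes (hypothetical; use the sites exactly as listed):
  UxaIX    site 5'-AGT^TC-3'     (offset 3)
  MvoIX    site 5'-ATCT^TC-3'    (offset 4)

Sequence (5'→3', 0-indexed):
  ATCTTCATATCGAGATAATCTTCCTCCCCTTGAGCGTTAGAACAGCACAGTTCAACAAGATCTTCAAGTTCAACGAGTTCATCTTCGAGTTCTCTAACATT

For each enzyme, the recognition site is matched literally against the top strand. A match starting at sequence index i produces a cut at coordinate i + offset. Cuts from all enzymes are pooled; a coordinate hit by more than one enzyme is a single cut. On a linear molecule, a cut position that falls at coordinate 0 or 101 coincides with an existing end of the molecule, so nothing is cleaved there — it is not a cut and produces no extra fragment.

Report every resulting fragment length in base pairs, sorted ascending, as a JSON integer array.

Scan for sites:
  UxaIX (AGTTC, off=3): starts [48, 66, 75, 87] → cuts [51, 69, 78, 90]
  MvoIX (ATCTTC, off=4): starts [0, 17, 59, 80] → cuts [4, 21, 63, 84]

All cut coordinates (distinct, sorted): [4, 21, 51, 63, 69, 78, 84, 90]

Fragments:
  [0,4): 4 bp
  [4,21): 17 bp
  [21,51): 30 bp
  [51,63): 12 bp
  [63,69): 6 bp
  [69,78): 9 bp
  [78,84): 6 bp
  [84,90): 6 bp
  [90,101): 11 bp

[4,6,6,6,9,11,12,17,30]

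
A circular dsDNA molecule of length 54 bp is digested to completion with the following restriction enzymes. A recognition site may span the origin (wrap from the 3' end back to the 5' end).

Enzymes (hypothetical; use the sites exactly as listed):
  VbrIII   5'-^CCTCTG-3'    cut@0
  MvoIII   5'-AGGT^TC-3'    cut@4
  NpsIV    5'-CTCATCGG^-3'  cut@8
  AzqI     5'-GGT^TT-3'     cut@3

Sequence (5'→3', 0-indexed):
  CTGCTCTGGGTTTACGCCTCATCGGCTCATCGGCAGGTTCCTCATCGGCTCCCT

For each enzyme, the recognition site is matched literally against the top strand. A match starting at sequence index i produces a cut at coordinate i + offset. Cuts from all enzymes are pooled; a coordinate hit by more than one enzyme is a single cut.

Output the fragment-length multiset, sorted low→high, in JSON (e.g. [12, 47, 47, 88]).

Site scan:
  VbrIII CCTCTG/0: at [51] ⇒ [51]
  MvoIII AGGTTC/4: at [34] ⇒ [38]
  NpsIV CTCATCGG/8: at [17, 25, 40] ⇒ [25, 33, 48]
  AzqI GGTTT/3: at [8] ⇒ [11]

Pooled cuts: [11, 25, 33, 38, 48, 51]

Fragments:
  11→25: 14 bp
  25→33: 8 bp
  33→38: 5 bp
  38→48: 10 bp
  48→51: 3 bp
  51→11 (wrap): 54-51+11 = 14 bp

[3,5,8,10,14,14]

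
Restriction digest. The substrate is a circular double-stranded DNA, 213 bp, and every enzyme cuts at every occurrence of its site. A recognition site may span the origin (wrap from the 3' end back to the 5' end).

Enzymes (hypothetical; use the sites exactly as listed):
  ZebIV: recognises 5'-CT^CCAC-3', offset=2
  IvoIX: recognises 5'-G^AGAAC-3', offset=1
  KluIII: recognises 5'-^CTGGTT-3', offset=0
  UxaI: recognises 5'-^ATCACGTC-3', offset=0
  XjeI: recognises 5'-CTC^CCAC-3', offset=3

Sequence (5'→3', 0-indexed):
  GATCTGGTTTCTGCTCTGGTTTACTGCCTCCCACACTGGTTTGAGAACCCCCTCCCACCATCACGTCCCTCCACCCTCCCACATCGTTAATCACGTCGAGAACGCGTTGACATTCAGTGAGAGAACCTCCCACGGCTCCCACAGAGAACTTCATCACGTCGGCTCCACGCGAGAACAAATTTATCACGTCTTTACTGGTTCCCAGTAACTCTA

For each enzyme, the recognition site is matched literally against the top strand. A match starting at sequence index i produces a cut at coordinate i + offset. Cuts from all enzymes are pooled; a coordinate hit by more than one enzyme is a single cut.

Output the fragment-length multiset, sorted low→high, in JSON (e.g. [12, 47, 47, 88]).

[5,5,6,7,8,8,8,8,9,9,11,11,11,11,12,12,12,15,22,23]

Scan for sites:
  ZebIV (CTCCAC, off=2): starts [68, 162] → cuts [70, 164]
  IvoIX (GAGAAC, off=1): starts [42, 97, 120, 143, 170] → cuts [43, 98, 121, 144, 171]
  KluIII (CTGGTT, off=0): starts [3, 15, 35, 194] → cuts [3, 15, 35, 194]
  UxaI (ATCACGTC, off=0): starts [59, 89, 152, 182] → cuts [59, 89, 152, 182]
  XjeI (CTCCCAC, off=3): starts [27, 51, 75, 126, 135] → cuts [30, 54, 78, 129, 138]

Pooled cuts: [3, 15, 30, 35, 43, 54, 59, 70, 78, 89, 98, 121, 129, 138, 144, 152, 164, 171, 182, 194]

Fragments:
  3→15: 12 bp
  15→30: 15 bp
  30→35: 5 bp
  35→43: 8 bp
  43→54: 11 bp
  54→59: 5 bp
  59→70: 11 bp
  70→78: 8 bp
  78→89: 11 bp
  89→98: 9 bp
  98→121: 23 bp
  121→129: 8 bp
  129→138: 9 bp
  138→144: 6 bp
  144→152: 8 bp
  152→164: 12 bp
  164→171: 7 bp
  171→182: 11 bp
  182→194: 12 bp
  194→3 (wrap): 213-194+3 = 22 bp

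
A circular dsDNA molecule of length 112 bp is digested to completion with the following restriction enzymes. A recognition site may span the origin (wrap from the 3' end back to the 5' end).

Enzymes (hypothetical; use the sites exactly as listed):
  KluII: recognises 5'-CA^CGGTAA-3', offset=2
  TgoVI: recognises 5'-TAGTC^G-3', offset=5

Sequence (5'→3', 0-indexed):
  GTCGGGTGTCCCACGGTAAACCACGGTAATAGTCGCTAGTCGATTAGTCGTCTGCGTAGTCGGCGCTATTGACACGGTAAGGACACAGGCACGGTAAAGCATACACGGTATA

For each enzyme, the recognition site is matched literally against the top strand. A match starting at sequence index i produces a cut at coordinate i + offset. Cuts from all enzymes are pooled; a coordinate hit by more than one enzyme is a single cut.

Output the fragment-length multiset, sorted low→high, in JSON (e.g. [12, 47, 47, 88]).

[7,8,10,10,11,12,13,17,24]

Per-enzyme occurrences:
  KluII (CACGGTAA, off=2): starts [11, 21, 72, 89] → cuts [13, 23, 74, 91]
  TgoVI (TAGTCG, off=5): starts [29, 36, 44, 56, 110] → cuts [3, 34, 41, 49, 61]

All cut coordinates (distinct, sorted): [3, 13, 23, 34, 41, 49, 61, 74, 91]

Fragments:
  3→13: 10 bp
  13→23: 10 bp
  23→34: 11 bp
  34→41: 7 bp
  41→49: 8 bp
  49→61: 12 bp
  61→74: 13 bp
  74→91: 17 bp
  91→3 (wrap): 112-91+3 = 24 bp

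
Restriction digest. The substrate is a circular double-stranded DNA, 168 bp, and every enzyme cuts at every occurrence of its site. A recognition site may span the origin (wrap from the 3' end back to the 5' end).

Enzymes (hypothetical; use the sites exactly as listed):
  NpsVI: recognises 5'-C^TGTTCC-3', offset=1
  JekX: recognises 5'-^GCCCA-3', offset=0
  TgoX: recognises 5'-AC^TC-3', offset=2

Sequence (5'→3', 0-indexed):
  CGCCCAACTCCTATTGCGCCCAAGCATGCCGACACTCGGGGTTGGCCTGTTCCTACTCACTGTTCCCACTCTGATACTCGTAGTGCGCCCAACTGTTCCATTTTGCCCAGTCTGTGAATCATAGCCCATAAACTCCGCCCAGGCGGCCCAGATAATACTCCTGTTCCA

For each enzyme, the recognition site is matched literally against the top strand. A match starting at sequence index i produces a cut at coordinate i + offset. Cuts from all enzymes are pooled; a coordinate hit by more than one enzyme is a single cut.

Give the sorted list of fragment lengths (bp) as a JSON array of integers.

Site scan:
  NpsVI CTGTTCC/1: at [46, 59, 92, 160] ⇒ [47, 60, 93, 161]
  JekX GCCCA/0: at [1, 17, 86, 104, 123, 136, 145] ⇒ [1, 17, 86, 104, 123, 136, 145]
  TgoX ACTC/2: at [6, 33, 54, 67, 75, 131, 156] ⇒ [8, 35, 56, 69, 77, 133, 158]

All cut coordinates (distinct, sorted): [1, 8, 17, 35, 47, 56, 60, 69, 77, 86, 93, 104, 123, 133, 136, 145, 158, 161]

Fragment lengths:
  1→8: 7 bp
  8→17: 9 bp
  17→35: 18 bp
  35→47: 12 bp
  47→56: 9 bp
  56→60: 4 bp
  60→69: 9 bp
  69→77: 8 bp
  77→86: 9 bp
  86→93: 7 bp
  93→104: 11 bp
  104→123: 19 bp
  123→133: 10 bp
  133→136: 3 bp
  136→145: 9 bp
  145→158: 13 bp
  158→161: 3 bp
  161→1 (wrap): 168-161+1 = 8 bp

[3,3,4,7,7,8,8,9,9,9,9,9,10,11,12,13,18,19]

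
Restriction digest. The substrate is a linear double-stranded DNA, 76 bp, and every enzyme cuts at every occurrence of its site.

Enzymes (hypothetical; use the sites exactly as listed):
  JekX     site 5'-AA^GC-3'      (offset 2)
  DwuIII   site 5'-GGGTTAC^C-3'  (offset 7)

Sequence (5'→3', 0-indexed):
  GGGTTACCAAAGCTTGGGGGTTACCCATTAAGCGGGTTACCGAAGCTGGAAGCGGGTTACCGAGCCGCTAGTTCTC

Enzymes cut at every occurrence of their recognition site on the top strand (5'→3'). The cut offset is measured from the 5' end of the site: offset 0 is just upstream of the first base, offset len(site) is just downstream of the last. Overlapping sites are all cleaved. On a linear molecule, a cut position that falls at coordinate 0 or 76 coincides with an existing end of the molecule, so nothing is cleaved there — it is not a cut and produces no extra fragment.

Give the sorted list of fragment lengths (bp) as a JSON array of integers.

Site scan:
  JekX (AAGC, off=2): starts [9, 29, 42, 49] → cuts [11, 31, 44, 51]
  DwuIII (GGGTTACC, off=7): starts [0, 17, 33, 53] → cuts [7, 24, 40, 60]

All cut coordinates (distinct, sorted): [7, 11, 24, 31, 40, 44, 51, 60]

Fragments:
  [0,7): 7 bp
  [7,11): 4 bp
  [11,24): 13 bp
  [24,31): 7 bp
  [31,40): 9 bp
  [40,44): 4 bp
  [44,51): 7 bp
  [51,60): 9 bp
  [60,76): 16 bp

[4,4,7,7,7,9,9,13,16]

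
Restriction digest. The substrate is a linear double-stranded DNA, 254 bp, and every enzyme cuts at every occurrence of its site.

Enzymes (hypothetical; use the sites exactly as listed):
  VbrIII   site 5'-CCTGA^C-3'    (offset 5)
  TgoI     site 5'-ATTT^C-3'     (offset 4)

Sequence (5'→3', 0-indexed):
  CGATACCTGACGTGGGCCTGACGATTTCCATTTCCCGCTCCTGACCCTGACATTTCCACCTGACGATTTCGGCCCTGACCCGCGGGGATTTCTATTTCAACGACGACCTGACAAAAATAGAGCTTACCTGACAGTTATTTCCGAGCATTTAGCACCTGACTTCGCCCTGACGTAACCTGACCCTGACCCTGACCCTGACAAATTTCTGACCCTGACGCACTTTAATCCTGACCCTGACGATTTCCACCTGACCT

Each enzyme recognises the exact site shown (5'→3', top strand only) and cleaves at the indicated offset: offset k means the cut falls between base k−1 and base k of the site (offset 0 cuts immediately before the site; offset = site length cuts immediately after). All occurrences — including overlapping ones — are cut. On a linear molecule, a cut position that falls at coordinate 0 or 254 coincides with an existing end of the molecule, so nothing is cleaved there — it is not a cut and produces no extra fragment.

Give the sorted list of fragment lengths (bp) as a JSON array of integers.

[3,5,6,6,6,6,6,6,6,6,6,6,7,8,8,9,9,10,10,10,11,11,11,13,14,16,19,20]

Site scan:
  VbrIII (CCTGAC, off=5): starts [5, 16, 39, 45, 58, 73, 106, 126, 154, 165, 175, 181, 187, 193, 210, 226, 232, 246] → cuts [10, 21, 44, 50, 63, 78, 111, 131, 159, 170, 180, 186, 192, 198, 215, 231, 237, 251]
  TgoI (ATTTC, off=4): starts [23, 29, 51, 65, 87, 93, 136, 201, 239] → cuts [27, 33, 55, 69, 91, 97, 140, 205, 243]

Pooled cuts: [10, 21, 27, 33, 44, 50, 55, 63, 69, 78, 91, 97, 111, 131, 140, 159, 170, 180, 186, 192, 198, 205, 215, 231, 237, 243, 251]

Fragment lengths:
  [0,10): 10 bp
  [10,21): 11 bp
  [21,27): 6 bp
  [27,33): 6 bp
  [33,44): 11 bp
  [44,50): 6 bp
  [50,55): 5 bp
  [55,63): 8 bp
  [63,69): 6 bp
  [69,78): 9 bp
  [78,91): 13 bp
  [91,97): 6 bp
  [97,111): 14 bp
  [111,131): 20 bp
  [131,140): 9 bp
  [140,159): 19 bp
  [159,170): 11 bp
  [170,180): 10 bp
  [180,186): 6 bp
  [186,192): 6 bp
  [192,198): 6 bp
  [198,205): 7 bp
  [205,215): 10 bp
  [215,231): 16 bp
  [231,237): 6 bp
  [237,243): 6 bp
  [243,251): 8 bp
  [251,254): 3 bp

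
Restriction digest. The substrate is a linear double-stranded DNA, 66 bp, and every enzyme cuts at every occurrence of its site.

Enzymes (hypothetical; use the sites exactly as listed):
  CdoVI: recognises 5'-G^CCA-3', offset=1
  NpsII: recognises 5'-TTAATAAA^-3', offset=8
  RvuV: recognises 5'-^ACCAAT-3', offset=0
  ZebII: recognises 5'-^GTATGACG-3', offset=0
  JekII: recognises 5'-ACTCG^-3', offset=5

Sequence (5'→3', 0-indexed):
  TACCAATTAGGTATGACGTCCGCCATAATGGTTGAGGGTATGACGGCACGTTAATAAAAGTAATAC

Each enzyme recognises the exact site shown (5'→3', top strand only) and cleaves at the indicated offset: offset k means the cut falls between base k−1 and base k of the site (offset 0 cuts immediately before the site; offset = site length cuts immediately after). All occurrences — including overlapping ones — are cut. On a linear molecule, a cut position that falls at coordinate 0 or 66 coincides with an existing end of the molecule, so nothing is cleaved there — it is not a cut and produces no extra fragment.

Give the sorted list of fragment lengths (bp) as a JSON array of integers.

[1,8,9,12,15,21]

Site scan:
  CdoVI GCCA/1: at [21] ⇒ [22]
  NpsII TTAATAAA/8: at [50] ⇒ [58]
  RvuV ACCAAT/0: at [1] ⇒ [1]
  ZebII GTATGACG/0: at [10, 37] ⇒ [10, 37]
  JekII (ACTCG, off=5): no sites

Pooled cuts: [1, 10, 22, 37, 58]

Fragment lengths:
  [0,1): 1 bp
  [1,10): 9 bp
  [10,22): 12 bp
  [22,37): 15 bp
  [37,58): 21 bp
  [58,66): 8 bp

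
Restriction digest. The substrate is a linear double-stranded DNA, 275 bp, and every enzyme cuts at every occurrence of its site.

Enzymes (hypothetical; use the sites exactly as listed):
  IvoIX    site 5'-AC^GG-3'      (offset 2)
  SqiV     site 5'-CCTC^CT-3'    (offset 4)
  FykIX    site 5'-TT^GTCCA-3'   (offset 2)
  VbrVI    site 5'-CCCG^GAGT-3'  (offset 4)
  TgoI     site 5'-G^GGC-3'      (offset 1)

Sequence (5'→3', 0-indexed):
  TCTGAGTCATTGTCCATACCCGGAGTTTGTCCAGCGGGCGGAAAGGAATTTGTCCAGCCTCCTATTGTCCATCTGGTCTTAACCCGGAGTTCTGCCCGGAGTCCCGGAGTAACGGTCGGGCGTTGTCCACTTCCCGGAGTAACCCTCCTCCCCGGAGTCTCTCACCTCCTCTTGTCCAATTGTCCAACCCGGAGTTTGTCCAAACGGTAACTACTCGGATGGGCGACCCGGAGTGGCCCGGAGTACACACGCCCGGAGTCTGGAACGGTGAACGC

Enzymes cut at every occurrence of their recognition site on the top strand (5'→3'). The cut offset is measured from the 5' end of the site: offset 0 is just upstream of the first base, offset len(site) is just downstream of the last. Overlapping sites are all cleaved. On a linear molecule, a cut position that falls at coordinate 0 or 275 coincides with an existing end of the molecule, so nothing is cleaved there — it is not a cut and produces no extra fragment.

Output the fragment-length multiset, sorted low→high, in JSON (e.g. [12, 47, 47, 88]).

[5,5,5,6,6,6,7,7,8,8,8,8,9,9,10,10,10,11,11,11,11,12,12,14,15,15,16,20]

Per-enzyme occurrences:
  IvoIX ACGG/2: at [111, 203, 264] ⇒ [113, 205, 266]
  SqiV CCTCCT/4: at [57, 143, 164] ⇒ [61, 147, 168]
  FykIX TTGTCCA/2: at [9, 26, 49, 64, 122, 171, 179, 195] ⇒ [11, 28, 51, 66, 124, 173, 181, 197]
  VbrVI CCCGGAGT/4: at [18, 82, 94, 102, 132, 150, 187, 226, 236, 251] ⇒ [22, 86, 98, 106, 136, 154, 191, 230, 240, 255]
  TgoI GGGC/1: at [35, 117, 220] ⇒ [36, 118, 221]

Pooled cuts: [11, 22, 28, 36, 51, 61, 66, 86, 98, 106, 113, 118, 124, 136, 147, 154, 168, 173, 181, 191, 197, 205, 221, 230, 240, 255, 266]

Fragment lengths:
  [0,11): 11 bp
  [11,22): 11 bp
  [22,28): 6 bp
  [28,36): 8 bp
  [36,51): 15 bp
  [51,61): 10 bp
  [61,66): 5 bp
  [66,86): 20 bp
  [86,98): 12 bp
  [98,106): 8 bp
  [106,113): 7 bp
  [113,118): 5 bp
  [118,124): 6 bp
  [124,136): 12 bp
  [136,147): 11 bp
  [147,154): 7 bp
  [154,168): 14 bp
  [168,173): 5 bp
  [173,181): 8 bp
  [181,191): 10 bp
  [191,197): 6 bp
  [197,205): 8 bp
  [205,221): 16 bp
  [221,230): 9 bp
  [230,240): 10 bp
  [240,255): 15 bp
  [255,266): 11 bp
  [266,275): 9 bp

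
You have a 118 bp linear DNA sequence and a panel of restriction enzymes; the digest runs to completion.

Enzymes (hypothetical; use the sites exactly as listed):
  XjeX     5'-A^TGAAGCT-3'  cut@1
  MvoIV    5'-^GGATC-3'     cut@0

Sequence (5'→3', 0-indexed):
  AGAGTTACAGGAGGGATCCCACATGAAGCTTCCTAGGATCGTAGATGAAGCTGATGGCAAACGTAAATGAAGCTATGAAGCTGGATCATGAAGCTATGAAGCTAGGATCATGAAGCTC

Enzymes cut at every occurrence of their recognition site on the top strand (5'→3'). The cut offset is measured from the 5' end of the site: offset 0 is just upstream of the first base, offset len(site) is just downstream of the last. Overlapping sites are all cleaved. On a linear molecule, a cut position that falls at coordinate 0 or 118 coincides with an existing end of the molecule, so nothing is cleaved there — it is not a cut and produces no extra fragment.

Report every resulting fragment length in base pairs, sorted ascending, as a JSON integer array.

Site scan:
  XjeX ATGAAGCT/1: at [22, 44, 66, 74, 87, 95, 109] ⇒ [23, 45, 67, 75, 88, 96, 110]
  MvoIV GGATC/0: at [13, 35, 82, 104] ⇒ [13, 35, 82, 104]

Pooled cuts: [13, 23, 35, 45, 67, 75, 82, 88, 96, 104, 110]

Fragment lengths:
  [0,13): 13 bp
  [13,23): 10 bp
  [23,35): 12 bp
  [35,45): 10 bp
  [45,67): 22 bp
  [67,75): 8 bp
  [75,82): 7 bp
  [82,88): 6 bp
  [88,96): 8 bp
  [96,104): 8 bp
  [104,110): 6 bp
  [110,118): 8 bp

[6,6,7,8,8,8,8,10,10,12,13,22]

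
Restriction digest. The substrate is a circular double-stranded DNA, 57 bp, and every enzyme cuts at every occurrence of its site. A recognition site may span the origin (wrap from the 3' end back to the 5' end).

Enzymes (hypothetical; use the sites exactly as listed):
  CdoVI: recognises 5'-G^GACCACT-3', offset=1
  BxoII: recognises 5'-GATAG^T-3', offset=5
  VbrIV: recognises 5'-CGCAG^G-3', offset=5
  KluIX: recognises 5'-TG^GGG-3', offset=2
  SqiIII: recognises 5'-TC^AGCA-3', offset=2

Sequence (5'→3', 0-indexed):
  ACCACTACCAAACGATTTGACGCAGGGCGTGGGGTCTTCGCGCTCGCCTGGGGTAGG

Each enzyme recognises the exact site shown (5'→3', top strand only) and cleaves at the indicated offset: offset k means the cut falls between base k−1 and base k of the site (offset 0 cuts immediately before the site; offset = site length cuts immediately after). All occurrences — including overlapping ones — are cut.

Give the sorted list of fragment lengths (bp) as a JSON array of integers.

Site scan:
  CdoVI (GGACCACT, off=1): starts [55] → cuts [56]
  BxoII (GATAGT, off=5): no sites
  VbrIV (CGCAGG, off=5): starts [20] → cuts [25]
  KluIX (TGGGG, off=2): starts [29, 48] → cuts [31, 50]
  SqiIII (TCAGCA, off=2): no sites

All cut coordinates (distinct, sorted): [25, 31, 50, 56]

Fragments:
  25→31: 6 bp
  31→50: 19 bp
  50→56: 6 bp
  56→25 (wrap): 57-56+25 = 26 bp

[6,6,19,26]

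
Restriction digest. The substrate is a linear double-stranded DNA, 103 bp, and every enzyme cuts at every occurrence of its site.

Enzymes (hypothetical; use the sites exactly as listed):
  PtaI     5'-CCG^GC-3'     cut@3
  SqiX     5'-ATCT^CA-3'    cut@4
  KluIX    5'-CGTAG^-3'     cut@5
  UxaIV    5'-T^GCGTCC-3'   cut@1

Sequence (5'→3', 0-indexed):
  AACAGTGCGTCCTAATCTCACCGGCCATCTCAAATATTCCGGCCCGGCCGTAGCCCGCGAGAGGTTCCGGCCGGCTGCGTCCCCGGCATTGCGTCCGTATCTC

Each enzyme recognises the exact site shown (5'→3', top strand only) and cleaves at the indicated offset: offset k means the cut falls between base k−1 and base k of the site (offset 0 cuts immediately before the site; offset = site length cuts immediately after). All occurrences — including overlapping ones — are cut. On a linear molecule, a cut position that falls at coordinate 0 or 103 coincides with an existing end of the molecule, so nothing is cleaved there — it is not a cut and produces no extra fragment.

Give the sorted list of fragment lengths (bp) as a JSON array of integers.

Scan for sites:
  PtaI (CCGGC, off=3): starts [20, 38, 43, 66, 70, 82] → cuts [23, 41, 46, 69, 73, 85]
  SqiX (ATCTCA, off=4): starts [14, 26] → cuts [18, 30]
  KluIX (CGTAG, off=5): starts [48] → cuts [53]
  UxaIV (TGCGTCC, off=1): starts [5, 75, 89] → cuts [6, 76, 90]

All cut coordinates (distinct, sorted): [6, 18, 23, 30, 41, 46, 53, 69, 73, 76, 85, 90]

Fragment lengths:
  [0,6): 6 bp
  [6,18): 12 bp
  [18,23): 5 bp
  [23,30): 7 bp
  [30,41): 11 bp
  [41,46): 5 bp
  [46,53): 7 bp
  [53,69): 16 bp
  [69,73): 4 bp
  [73,76): 3 bp
  [76,85): 9 bp
  [85,90): 5 bp
  [90,103): 13 bp

[3,4,5,5,5,6,7,7,9,11,12,13,16]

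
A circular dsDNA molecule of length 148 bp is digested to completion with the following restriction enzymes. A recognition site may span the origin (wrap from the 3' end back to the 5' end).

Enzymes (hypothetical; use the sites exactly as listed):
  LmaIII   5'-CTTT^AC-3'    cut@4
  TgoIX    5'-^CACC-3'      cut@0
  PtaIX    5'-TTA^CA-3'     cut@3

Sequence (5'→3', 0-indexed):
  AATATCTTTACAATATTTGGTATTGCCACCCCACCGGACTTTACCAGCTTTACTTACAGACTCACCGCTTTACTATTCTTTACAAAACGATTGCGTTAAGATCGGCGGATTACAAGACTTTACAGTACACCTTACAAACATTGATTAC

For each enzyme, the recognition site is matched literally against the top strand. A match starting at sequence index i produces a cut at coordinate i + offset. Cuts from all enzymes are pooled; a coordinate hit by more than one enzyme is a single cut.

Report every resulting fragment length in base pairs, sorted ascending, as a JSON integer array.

Per-enzyme occurrences:
  LmaIII CTTTAC/4: at [5, 38, 47, 67, 77, 117] ⇒ [9, 42, 51, 71, 81, 121]
  TgoIX CACC/0: at [26, 31, 62, 127] ⇒ [26, 31, 62, 127]
  PtaIX TTACA/3: at [7, 53, 79, 109, 119, 131, 144] ⇒ [10, 56, 82, 112, 122, 134, 147]

Pooled cuts: [9, 10, 26, 31, 42, 51, 56, 62, 71, 81, 82, 112, 121, 122, 127, 134, 147]

Fragments:
  9→10: 1 bp
  10→26: 16 bp
  26→31: 5 bp
  31→42: 11 bp
  42→51: 9 bp
  51→56: 5 bp
  56→62: 6 bp
  62→71: 9 bp
  71→81: 10 bp
  81→82: 1 bp
  82→112: 30 bp
  112→121: 9 bp
  121→122: 1 bp
  122→127: 5 bp
  127→134: 7 bp
  134→147: 13 bp
  147→9 (wrap): 148-147+9 = 10 bp

[1,1,1,5,5,5,6,7,9,9,9,10,10,11,13,16,30]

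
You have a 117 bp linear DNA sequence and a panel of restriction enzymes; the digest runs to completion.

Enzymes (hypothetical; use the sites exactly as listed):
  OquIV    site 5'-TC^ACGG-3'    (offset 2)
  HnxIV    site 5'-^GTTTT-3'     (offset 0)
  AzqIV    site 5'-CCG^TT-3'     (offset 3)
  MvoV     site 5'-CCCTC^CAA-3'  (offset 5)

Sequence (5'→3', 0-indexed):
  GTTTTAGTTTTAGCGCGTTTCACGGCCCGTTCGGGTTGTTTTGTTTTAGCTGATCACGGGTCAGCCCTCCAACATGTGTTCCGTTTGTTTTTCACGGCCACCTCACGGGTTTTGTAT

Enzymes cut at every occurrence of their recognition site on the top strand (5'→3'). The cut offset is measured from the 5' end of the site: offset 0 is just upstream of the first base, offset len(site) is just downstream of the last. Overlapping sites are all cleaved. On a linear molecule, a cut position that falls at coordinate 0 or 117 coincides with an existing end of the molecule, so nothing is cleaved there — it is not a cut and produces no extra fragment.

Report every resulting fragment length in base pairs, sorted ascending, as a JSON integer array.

[3,4,5,6,7,8,8,9,11,13,14,14,15]

Site scan:
  OquIV TCACGG/2: at [19, 53, 91, 102] ⇒ [21, 55, 93, 104]
  HnxIV GTTTT/0: at [0, 6, 37, 42, 86, 108] ⇒ [6, 37, 42, 86, 108] (position 0 is a terminus of the linear molecule — no cut)
  AzqIV CCGTT/3: at [26, 80] ⇒ [29, 83]
  MvoV CCCTCCAA/5: at [64] ⇒ [69]

All cut coordinates (distinct, sorted): [6, 21, 29, 37, 42, 55, 69, 83, 86, 93, 104, 108]

Fragments:
  [0,6): 6 bp
  [6,21): 15 bp
  [21,29): 8 bp
  [29,37): 8 bp
  [37,42): 5 bp
  [42,55): 13 bp
  [55,69): 14 bp
  [69,83): 14 bp
  [83,86): 3 bp
  [86,93): 7 bp
  [93,104): 11 bp
  [104,108): 4 bp
  [108,117): 9 bp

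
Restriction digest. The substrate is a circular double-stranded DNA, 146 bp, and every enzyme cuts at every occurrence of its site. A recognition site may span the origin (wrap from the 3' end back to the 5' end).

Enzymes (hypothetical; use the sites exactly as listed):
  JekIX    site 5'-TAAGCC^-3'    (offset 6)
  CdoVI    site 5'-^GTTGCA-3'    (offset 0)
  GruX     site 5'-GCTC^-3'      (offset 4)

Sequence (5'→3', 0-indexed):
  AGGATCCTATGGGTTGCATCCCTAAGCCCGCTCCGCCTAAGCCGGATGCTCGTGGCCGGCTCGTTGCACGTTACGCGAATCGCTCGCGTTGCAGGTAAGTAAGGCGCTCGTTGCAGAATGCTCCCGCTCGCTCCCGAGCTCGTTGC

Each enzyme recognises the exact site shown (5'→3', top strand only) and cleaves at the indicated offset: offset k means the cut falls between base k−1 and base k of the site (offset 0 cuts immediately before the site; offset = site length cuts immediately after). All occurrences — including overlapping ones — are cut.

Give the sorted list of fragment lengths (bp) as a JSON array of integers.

[2,4,5,6,8,8,10,11,14,16,17,22,23]

Per-enzyme occurrences:
  JekIX (TAAGCC, off=6): starts [22, 37] → cuts [28, 43]
  CdoVI (GTTGCA, off=0): starts [12, 62, 87, 109, 141] → cuts [12, 62, 87, 109, 141]
  GruX (GCTC, off=4): starts [29, 47, 58, 81, 105, 119, 125, 129, 137] → cuts [33, 51, 62, 85, 109, 123, 129, 133, 141]

All cut coordinates (distinct, sorted): [12, 28, 33, 43, 51, 62, 85, 87, 109, 123, 129, 133, 141]

Fragments:
  12→28: 16 bp
  28→33: 5 bp
  33→43: 10 bp
  43→51: 8 bp
  51→62: 11 bp
  62→85: 23 bp
  85→87: 2 bp
  87→109: 22 bp
  109→123: 14 bp
  123→129: 6 bp
  129→133: 4 bp
  133→141: 8 bp
  141→12 (wrap): 146-141+12 = 17 bp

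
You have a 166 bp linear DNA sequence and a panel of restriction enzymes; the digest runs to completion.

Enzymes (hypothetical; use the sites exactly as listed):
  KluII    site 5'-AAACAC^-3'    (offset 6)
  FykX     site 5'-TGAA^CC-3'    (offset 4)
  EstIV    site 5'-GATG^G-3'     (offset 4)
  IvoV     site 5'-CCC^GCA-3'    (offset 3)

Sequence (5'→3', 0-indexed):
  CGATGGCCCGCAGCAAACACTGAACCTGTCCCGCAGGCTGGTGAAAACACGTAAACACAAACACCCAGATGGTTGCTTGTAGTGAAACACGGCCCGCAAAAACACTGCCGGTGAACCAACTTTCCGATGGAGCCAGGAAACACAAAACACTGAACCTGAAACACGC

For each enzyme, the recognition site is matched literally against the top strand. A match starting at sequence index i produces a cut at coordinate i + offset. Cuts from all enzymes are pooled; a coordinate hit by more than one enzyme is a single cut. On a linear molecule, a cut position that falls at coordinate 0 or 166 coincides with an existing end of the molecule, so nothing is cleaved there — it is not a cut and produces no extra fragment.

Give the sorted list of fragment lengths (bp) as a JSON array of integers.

Site scan:
  KluII (AAACAC, off=6): starts [14, 44, 52, 58, 84, 99, 137, 144, 158] → cuts [20, 50, 58, 64, 90, 105, 143, 150, 164]
  FykX (TGAACC, off=4): starts [20, 111, 150] → cuts [24, 115, 154]
  EstIV (GATGG, off=4): starts [1, 67, 125] → cuts [5, 71, 129]
  IvoV (CCCGCA, off=3): starts [6, 29, 92] → cuts [9, 32, 95]

All cut coordinates (distinct, sorted): [5, 9, 20, 24, 32, 50, 58, 64, 71, 90, 95, 105, 115, 129, 143, 150, 154, 164]

Fragments:
  [0,5): 5 bp
  [5,9): 4 bp
  [9,20): 11 bp
  [20,24): 4 bp
  [24,32): 8 bp
  [32,50): 18 bp
  [50,58): 8 bp
  [58,64): 6 bp
  [64,71): 7 bp
  [71,90): 19 bp
  [90,95): 5 bp
  [95,105): 10 bp
  [105,115): 10 bp
  [115,129): 14 bp
  [129,143): 14 bp
  [143,150): 7 bp
  [150,154): 4 bp
  [154,164): 10 bp
  [164,166): 2 bp

[2,4,4,4,5,5,6,7,7,8,8,10,10,10,11,14,14,18,19]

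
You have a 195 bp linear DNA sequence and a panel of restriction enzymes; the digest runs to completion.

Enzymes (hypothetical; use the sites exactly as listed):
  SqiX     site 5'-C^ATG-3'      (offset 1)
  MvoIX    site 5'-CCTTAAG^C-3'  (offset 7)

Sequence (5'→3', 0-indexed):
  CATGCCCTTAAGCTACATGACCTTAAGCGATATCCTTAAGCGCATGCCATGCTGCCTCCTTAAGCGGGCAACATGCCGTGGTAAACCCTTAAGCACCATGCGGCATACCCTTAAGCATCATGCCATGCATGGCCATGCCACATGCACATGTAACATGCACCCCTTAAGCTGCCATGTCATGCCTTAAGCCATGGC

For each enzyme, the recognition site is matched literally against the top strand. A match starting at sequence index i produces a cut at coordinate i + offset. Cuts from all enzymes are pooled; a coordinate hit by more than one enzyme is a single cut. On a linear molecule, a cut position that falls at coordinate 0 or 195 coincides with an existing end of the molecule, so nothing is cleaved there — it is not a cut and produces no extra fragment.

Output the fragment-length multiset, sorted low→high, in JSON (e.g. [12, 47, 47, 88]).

Per-enzyme occurrences:
  SqiX CATG/1: at [0, 15, 42, 47, 71, 96, 118, 123, 127, 133, 140, 146, 153, 172, 177, 189] ⇒ [1, 16, 43, 48, 72, 97, 119, 124, 128, 134, 141, 147, 154, 173, 178, 190]
  MvoIX CCTTAAGC/7: at [5, 20, 33, 57, 86, 108, 161, 181] ⇒ [12, 27, 40, 64, 93, 115, 168, 188]

Pooled cuts: [1, 12, 16, 27, 40, 43, 48, 64, 72, 93, 97, 115, 119, 124, 128, 134, 141, 147, 154, 168, 173, 178, 188, 190]

Fragments:
  [0,1): 1 bp
  [1,12): 11 bp
  [12,16): 4 bp
  [16,27): 11 bp
  [27,40): 13 bp
  [40,43): 3 bp
  [43,48): 5 bp
  [48,64): 16 bp
  [64,72): 8 bp
  [72,93): 21 bp
  [93,97): 4 bp
  [97,115): 18 bp
  [115,119): 4 bp
  [119,124): 5 bp
  [124,128): 4 bp
  [128,134): 6 bp
  [134,141): 7 bp
  [141,147): 6 bp
  [147,154): 7 bp
  [154,168): 14 bp
  [168,173): 5 bp
  [173,178): 5 bp
  [178,188): 10 bp
  [188,190): 2 bp
  [190,195): 5 bp

[1,2,3,4,4,4,4,5,5,5,5,5,6,6,7,7,8,10,11,11,13,14,16,18,21]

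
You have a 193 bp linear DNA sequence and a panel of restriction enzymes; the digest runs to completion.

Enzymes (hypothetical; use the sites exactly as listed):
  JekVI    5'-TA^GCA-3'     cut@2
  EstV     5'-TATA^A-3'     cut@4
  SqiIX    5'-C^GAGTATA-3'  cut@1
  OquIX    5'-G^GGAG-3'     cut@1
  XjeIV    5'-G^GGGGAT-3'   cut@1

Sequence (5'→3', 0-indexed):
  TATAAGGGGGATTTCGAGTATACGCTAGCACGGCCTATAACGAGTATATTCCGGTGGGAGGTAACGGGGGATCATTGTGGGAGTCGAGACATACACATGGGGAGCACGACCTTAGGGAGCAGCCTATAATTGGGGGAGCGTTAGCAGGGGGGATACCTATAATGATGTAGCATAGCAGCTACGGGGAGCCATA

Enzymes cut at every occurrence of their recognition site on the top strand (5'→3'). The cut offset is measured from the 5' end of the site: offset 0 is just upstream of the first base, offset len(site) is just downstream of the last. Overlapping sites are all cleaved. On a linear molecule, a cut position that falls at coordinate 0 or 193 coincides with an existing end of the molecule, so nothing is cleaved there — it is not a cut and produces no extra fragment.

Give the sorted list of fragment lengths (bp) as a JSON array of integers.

[2,2,4,5,5,6,8,9,9,9,10,10,12,12,13,13,13,15,15,21]

Per-enzyme occurrences:
  JekVI TAGCA/2: at [25, 141, 167, 172] ⇒ [27, 143, 169, 174]
  EstV TATAA/4: at [0, 35, 124, 157] ⇒ [4, 39, 128, 161]
  SqiIX CGAGTATA/1: at [14, 40] ⇒ [15, 41]
  OquIX GGGAG/1: at [55, 78, 99, 114, 133, 183] ⇒ [56, 79, 100, 115, 134, 184]
  XjeIV GGGGGAT/1: at [5, 65, 147] ⇒ [6, 66, 148]

Pooled cuts: [4, 6, 15, 27, 39, 41, 56, 66, 79, 100, 115, 128, 134, 143, 148, 161, 169, 174, 184]

Fragments:
  [0,4): 4 bp
  [4,6): 2 bp
  [6,15): 9 bp
  [15,27): 12 bp
  [27,39): 12 bp
  [39,41): 2 bp
  [41,56): 15 bp
  [56,66): 10 bp
  [66,79): 13 bp
  [79,100): 21 bp
  [100,115): 15 bp
  [115,128): 13 bp
  [128,134): 6 bp
  [134,143): 9 bp
  [143,148): 5 bp
  [148,161): 13 bp
  [161,169): 8 bp
  [169,174): 5 bp
  [174,184): 10 bp
  [184,193): 9 bp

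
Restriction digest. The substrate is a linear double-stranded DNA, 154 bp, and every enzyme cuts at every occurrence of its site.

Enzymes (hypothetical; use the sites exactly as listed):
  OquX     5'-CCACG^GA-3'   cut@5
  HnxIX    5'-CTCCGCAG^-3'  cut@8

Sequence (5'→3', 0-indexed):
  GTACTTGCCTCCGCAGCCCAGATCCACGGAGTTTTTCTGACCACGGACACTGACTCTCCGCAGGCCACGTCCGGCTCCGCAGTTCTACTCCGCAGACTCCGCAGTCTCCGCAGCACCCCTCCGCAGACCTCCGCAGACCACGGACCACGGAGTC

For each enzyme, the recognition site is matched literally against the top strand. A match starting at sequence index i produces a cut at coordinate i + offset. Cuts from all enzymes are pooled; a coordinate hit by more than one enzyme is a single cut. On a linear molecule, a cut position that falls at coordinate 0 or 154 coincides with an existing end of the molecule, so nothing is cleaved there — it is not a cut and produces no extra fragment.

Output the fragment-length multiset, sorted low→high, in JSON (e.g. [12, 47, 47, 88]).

[5,6,7,9,9,10,12,13,13,16,17,18,19]

Scan for sites:
  OquX CCACGGA/5: at [23, 40, 137, 144] ⇒ [28, 45, 142, 149]
  HnxIX CTCCGCAG/8: at [8, 55, 74, 87, 96, 105, 118, 128] ⇒ [16, 63, 82, 95, 104, 113, 126, 136]

Pooled cuts: [16, 28, 45, 63, 82, 95, 104, 113, 126, 136, 142, 149]

Fragment lengths:
  [0,16): 16 bp
  [16,28): 12 bp
  [28,45): 17 bp
  [45,63): 18 bp
  [63,82): 19 bp
  [82,95): 13 bp
  [95,104): 9 bp
  [104,113): 9 bp
  [113,126): 13 bp
  [126,136): 10 bp
  [136,142): 6 bp
  [142,149): 7 bp
  [149,154): 5 bp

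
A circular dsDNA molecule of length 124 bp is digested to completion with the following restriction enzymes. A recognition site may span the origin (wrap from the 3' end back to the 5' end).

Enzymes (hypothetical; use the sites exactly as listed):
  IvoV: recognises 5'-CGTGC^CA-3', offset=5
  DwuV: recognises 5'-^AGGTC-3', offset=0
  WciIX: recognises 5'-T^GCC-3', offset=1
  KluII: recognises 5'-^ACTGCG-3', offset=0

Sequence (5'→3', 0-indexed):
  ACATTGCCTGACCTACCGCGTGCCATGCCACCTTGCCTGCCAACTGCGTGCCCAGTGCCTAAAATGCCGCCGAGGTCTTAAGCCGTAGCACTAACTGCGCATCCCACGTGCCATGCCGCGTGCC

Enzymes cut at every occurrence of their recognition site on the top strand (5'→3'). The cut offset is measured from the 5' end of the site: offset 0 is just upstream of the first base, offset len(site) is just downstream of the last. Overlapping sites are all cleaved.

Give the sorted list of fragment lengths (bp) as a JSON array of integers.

[2,2,2,3,3,4,4,6,7,7,7,7,8,9,16,16,21]

Scan for sites:
  IvoV CGTGCCA/5: at [18, 106, 118] ⇒ [23, 111, 123]
  DwuV AGGTC/0: at [72] ⇒ [72]
  WciIX TGCC/1: at [4, 20, 25, 33, 37, 48, 55, 64, 108, 113, 120] ⇒ [5, 21, 26, 34, 38, 49, 56, 65, 109, 114, 121]
  KluII ACTGCG/0: at [42, 93] ⇒ [42, 93]

All cut coordinates (distinct, sorted): [5, 21, 23, 26, 34, 38, 42, 49, 56, 65, 72, 93, 109, 111, 114, 121, 123]

Fragments:
  5→21: 16 bp
  21→23: 2 bp
  23→26: 3 bp
  26→34: 8 bp
  34→38: 4 bp
  38→42: 4 bp
  42→49: 7 bp
  49→56: 7 bp
  56→65: 9 bp
  65→72: 7 bp
  72→93: 21 bp
  93→109: 16 bp
  109→111: 2 bp
  111→114: 3 bp
  114→121: 7 bp
  121→123: 2 bp
  123→5 (wrap): 124-123+5 = 6 bp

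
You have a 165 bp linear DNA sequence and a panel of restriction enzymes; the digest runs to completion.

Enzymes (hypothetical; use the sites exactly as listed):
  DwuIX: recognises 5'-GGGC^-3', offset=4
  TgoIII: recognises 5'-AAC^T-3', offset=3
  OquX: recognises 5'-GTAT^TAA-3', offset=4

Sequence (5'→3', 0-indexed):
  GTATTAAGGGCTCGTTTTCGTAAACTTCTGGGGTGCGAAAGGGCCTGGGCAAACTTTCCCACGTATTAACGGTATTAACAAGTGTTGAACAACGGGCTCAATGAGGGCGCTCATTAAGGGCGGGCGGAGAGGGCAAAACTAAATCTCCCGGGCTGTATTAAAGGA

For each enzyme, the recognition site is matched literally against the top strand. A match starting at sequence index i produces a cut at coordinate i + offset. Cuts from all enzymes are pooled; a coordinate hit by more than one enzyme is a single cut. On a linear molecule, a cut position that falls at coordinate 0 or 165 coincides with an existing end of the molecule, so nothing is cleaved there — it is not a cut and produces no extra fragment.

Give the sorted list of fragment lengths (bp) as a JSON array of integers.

Scan for sites:
  DwuIX (GGGC, off=4): starts [7, 40, 46, 93, 104, 117, 121, 130, 149] → cuts [11, 44, 50, 97, 108, 121, 125, 134, 153]
  TgoIII (AACT, off=3): starts [22, 51, 136] → cuts [25, 54, 139]
  OquX (GTATTAA, off=4): starts [0, 62, 71, 154] → cuts [4, 66, 75, 158]

All cut coordinates (distinct, sorted): [4, 11, 25, 44, 50, 54, 66, 75, 97, 108, 121, 125, 134, 139, 153, 158]

Fragments:
  [0,4): 4 bp
  [4,11): 7 bp
  [11,25): 14 bp
  [25,44): 19 bp
  [44,50): 6 bp
  [50,54): 4 bp
  [54,66): 12 bp
  [66,75): 9 bp
  [75,97): 22 bp
  [97,108): 11 bp
  [108,121): 13 bp
  [121,125): 4 bp
  [125,134): 9 bp
  [134,139): 5 bp
  [139,153): 14 bp
  [153,158): 5 bp
  [158,165): 7 bp

[4,4,4,5,5,6,7,7,9,9,11,12,13,14,14,19,22]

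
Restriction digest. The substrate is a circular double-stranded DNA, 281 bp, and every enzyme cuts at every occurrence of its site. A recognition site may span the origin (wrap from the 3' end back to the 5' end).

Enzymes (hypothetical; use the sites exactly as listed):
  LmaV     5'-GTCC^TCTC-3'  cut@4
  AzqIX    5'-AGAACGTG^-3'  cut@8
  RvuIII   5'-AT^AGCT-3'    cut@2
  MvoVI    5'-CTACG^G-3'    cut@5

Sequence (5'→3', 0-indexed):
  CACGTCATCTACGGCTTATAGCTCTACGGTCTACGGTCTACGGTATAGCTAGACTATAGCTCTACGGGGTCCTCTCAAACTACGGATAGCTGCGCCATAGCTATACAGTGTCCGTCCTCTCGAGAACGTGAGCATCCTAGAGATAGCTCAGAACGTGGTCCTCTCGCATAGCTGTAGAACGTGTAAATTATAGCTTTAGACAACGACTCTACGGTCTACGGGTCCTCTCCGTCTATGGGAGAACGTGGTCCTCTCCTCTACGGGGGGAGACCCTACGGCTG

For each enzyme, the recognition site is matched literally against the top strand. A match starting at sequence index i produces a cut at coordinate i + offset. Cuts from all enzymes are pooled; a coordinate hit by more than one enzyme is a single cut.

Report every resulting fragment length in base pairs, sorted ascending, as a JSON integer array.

[3,4,4,4,5,6,6,7,7,7,8,8,9,9,11,11,11,12,13,13,14,14,15,17,19,22,22]

Site scan:
  LmaV (GTCCTCTC, off=4): starts [68, 113, 157, 221, 247] → cuts [72, 117, 161, 225, 251]
  AzqIX (AGAACGTG, off=8): starts [122, 149, 175, 239] → cuts [130, 157, 183, 247]
  RvuIII (ATAGCT, off=2): starts [17, 44, 55, 85, 96, 142, 167, 189] → cuts [19, 46, 57, 87, 98, 144, 169, 191]
  MvoVI (CTACGG, off=5): starts [8, 23, 30, 37, 61, 79, 208, 215, 257, 272] → cuts [13, 28, 35, 42, 66, 84, 213, 220, 262, 277]

Pooled cuts: [13, 19, 28, 35, 42, 46, 57, 66, 72, 84, 87, 98, 117, 130, 144, 157, 161, 169, 183, 191, 213, 220, 225, 247, 251, 262, 277]

Fragments:
  13→19: 6 bp
  19→28: 9 bp
  28→35: 7 bp
  35→42: 7 bp
  42→46: 4 bp
  46→57: 11 bp
  57→66: 9 bp
  66→72: 6 bp
  72→84: 12 bp
  84→87: 3 bp
  87→98: 11 bp
  98→117: 19 bp
  117→130: 13 bp
  130→144: 14 bp
  144→157: 13 bp
  157→161: 4 bp
  161→169: 8 bp
  169→183: 14 bp
  183→191: 8 bp
  191→213: 22 bp
  213→220: 7 bp
  220→225: 5 bp
  225→247: 22 bp
  247→251: 4 bp
  251→262: 11 bp
  262→277: 15 bp
  277→13 (wrap): 281-277+13 = 17 bp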